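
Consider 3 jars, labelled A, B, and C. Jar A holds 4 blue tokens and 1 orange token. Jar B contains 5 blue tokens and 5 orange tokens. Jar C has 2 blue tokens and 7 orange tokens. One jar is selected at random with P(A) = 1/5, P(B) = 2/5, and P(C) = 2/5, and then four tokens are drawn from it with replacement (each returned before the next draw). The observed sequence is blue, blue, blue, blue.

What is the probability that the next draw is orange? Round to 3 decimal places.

The likelihood of the observed sequence under each hypothesis: P(data | jar A) = (4/5)(4/5)(4/5)(4/5) = 0.4096; P(data | jar B) = (5/10)(5/10)(5/10)(5/10) = 0.0625; P(data | jar C) = (2/9)(2/9)(2/9)(2/9) = 0.0024387.
The prior-weighted likelihoods are 1/5 · 0.4096 = 0.08192, 2/5 · 0.0625 = 0.025, 2/5 · 0.0024387 = 0.00097546; summing to 0.1079.
The posterior is then P(jar A | data) = 0.75925, P(jar B | data) = 0.23171, P(jar C | data) = 0.0090408.
The predictive probability is P(orange next | data) = (1/5)(0.75925) + (1/2)(0.23171) + (7/9)(0.0090408) = 0.27474.

0.275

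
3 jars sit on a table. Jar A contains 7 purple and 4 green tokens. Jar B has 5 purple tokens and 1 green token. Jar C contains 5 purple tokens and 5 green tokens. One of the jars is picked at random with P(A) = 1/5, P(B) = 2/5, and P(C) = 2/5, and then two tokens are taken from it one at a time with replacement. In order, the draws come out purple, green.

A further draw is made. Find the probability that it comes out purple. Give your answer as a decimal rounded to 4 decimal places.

The likelihood of the observed sequence under each hypothesis: P(data | jar A) = (7/11)(4/11) = 0.2314; P(data | jar B) = (5/6)(1/6) = 0.13889; P(data | jar C) = (5/10)(5/10) = 0.25.
The prior-weighted likelihoods are 1/5 · 0.2314 = 0.046281, 2/5 · 0.13889 = 0.055556, 2/5 · 0.25 = 0.1; these sum to 0.20184.
Dividing through by the total gives posterior P(jar A | data) = 0.2293, P(jar B | data) = 0.27525, P(jar C | data) = 0.49545.
Averaging over the posterior, P(purple next | data) = (7/11)(0.2293) + (5/6)(0.27525) + (1/2)(0.49545) = 0.62302.

0.6230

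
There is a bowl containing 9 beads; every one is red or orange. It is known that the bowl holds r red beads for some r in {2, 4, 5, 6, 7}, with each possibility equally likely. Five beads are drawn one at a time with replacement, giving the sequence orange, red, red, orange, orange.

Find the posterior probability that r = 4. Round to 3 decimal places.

0.316

Under each hypothesis, the probability of the observed sequence is: P(data | r = 2) = (7/9)(2/9)(2/9)(7/9)(7/9) = 0.023235; P(data | r = 4) = (5/9)(4/9)(4/9)(5/9)(5/9) = 0.03387; P(data | r = 5) = (4/9)(5/9)(5/9)(4/9)(4/9) = 0.027096; P(data | r = 6) = (3/9)(6/9)(6/9)(3/9)(3/9) = 0.016461; P(data | r = 7) = (2/9)(7/9)(7/9)(2/9)(2/9) = 0.0066386.
Weighting by the prior gives 1/5 · 0.023235 = 0.004647, 1/5 · 0.03387 = 0.006774, 1/5 · 0.027096 = 0.0054192, 1/5 · 0.016461 = 0.0032922, 1/5 · 0.0066386 = 0.0013277; summing to 0.02146.
Therefore the posterior P(r = 4 | data) = (0.006774) / (0.02146) = 0.31566.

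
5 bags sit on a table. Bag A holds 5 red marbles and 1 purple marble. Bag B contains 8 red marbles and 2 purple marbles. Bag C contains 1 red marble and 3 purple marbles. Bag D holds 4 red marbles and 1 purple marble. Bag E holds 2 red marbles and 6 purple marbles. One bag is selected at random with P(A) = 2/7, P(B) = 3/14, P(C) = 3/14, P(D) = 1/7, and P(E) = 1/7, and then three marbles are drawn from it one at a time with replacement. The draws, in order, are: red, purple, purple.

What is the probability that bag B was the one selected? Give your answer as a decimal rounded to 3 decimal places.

0.100

For each hypothesis, P(data | H) works out to: P(data | bag A) = (5/6)(1/6)(1/6) = 0.023148; P(data | bag B) = (8/10)(2/10)(2/10) = 0.032; P(data | bag C) = (1/4)(3/4)(3/4) = 0.14062; P(data | bag D) = (4/5)(1/5)(1/5) = 0.032; P(data | bag E) = (2/8)(6/8)(6/8) = 0.14062.
Multiplying each by its prior: 2/7 · 0.023148 = 0.0066138, 3/14 · 0.032 = 0.0068571, 3/14 · 0.14062 = 0.030134, 1/7 · 0.032 = 0.0045714, 1/7 · 0.14062 = 0.020089; these sum to 0.068266.
So P(bag B | data) = (0.0068571) / (0.068266) = 0.10045.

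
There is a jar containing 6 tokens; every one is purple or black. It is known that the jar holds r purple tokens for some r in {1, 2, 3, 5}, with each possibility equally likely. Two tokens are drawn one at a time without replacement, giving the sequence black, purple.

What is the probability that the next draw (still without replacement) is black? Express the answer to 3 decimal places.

0.574

Compute the likelihood of the observed sequence for each case: P(data | r = 1) = (5/6)(1/5) = 1/6; P(data | r = 2) = (4/6)(2/5) = 4/15; P(data | r = 3) = (3/6)(3/5) = 3/10; P(data | r = 5) = (1/6)(5/5) = 1/6.
The prior-weighted likelihoods are 1/4 · 1/6 = 1/24, 1/4 · 4/15 = 1/15, 1/4 · 3/10 = 3/40, 1/4 · 1/6 = 1/24; summing to 9/40.
Normalising, the posterior is P(r = 1 | data) = 5/27, P(r = 2 | data) = 8/27, P(r = 3 | data) = 1/3, P(r = 5 | data) = 5/27.
Averaging over the posterior, P(black next | data) = (1)(5/27) + (3/4)(8/27) + (1/2)(1/3) + (0)(5/27) = 31/54.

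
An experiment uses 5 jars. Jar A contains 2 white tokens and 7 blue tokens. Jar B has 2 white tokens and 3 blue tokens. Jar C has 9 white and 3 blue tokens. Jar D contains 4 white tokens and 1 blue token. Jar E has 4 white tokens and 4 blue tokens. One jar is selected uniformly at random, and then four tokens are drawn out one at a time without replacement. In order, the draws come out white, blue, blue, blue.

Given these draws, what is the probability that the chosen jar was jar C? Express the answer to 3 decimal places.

Under each hypothesis, the probability of the observed sequence is: P(data | jar A) = (2/9)(7/8)(6/7)(5/6) = 0.13889; P(data | jar B) = (2/5)(3/4)(2/3)(1/2) = 0.1; P(data | jar C) = (9/12)(3/11)(2/10)(1/9) = 0.0045455; P(data | jar D) = (4/5)(1/4)(0/3) = 0; P(data | jar E) = (4/8)(4/7)(3/6)(2/5) = 0.057143.
Weighting by the prior gives 1/5 · 0.13889 = 0.027778, 1/5 · 0.1 = 0.02, 1/5 · 0.0045455 = 0.00090909, 1/5 · 0 = 0, 1/5 · 0.057143 = 0.011429; with total 0.060115.
By Bayes' rule, P(jar C | data) = (0.00090909) / (0.060115) = 0.015122.

0.015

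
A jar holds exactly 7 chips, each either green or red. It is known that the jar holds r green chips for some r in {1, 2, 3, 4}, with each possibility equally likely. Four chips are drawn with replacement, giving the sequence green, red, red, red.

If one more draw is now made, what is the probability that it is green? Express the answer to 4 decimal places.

The likelihood of the observed sequence under each hypothesis: P(data | r = 1) = (1/7)(6/7)(6/7)(6/7) = 0.089963; P(data | r = 2) = (2/7)(5/7)(5/7)(5/7) = 0.10412; P(data | r = 3) = (3/7)(4/7)(4/7)(4/7) = 0.079967; P(data | r = 4) = (4/7)(3/7)(3/7)(3/7) = 0.044981.
Multiplying each by its prior: 1/4 · 0.089963 = 0.022491, 1/4 · 0.10412 = 0.026031, 1/4 · 0.079967 = 0.019992, 1/4 · 0.044981 = 0.011245; these sum to 0.079758.
The posterior is then P(r = 1 | data) = 0.28198, P(r = 2 | data) = 0.32637, P(r = 3 | data) = 0.25065, P(r = 4 | data) = 0.14099.
So P(green next | data) = Σ P(green next | H) P(H | data) = (1/7)(0.28198) + (2/7)(0.32637) + (3/7)(0.25065) + (4/7)(0.14099) = 0.32152.

0.3215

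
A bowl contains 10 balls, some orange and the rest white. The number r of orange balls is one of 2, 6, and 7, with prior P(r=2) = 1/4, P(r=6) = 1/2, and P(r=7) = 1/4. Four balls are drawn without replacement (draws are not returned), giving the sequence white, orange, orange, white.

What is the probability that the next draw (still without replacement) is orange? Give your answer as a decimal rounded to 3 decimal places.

0.637

For each hypothesis, P(data | H) works out to: P(data | r = 2) = (8/10)(2/9)(1/8)(7/7) = 0.022222; P(data | r = 6) = (4/10)(6/9)(5/8)(3/7) = 0.071429; P(data | r = 7) = (3/10)(7/9)(6/8)(2/7) = 0.05.
Weighting by the prior gives 1/4 · 0.022222 = 0.0055556, 1/2 · 0.071429 = 0.035714, 1/4 · 0.05 = 0.0125; with total 0.05377.
Dividing through by the total gives posterior P(r = 2 | data) = 0.10332, P(r = 6 | data) = 0.66421, P(r = 7 | data) = 0.23247.
So P(orange next | data) = Σ P(orange next | H) P(H | data) = (0)(0.10332) + (2/3)(0.66421) + (5/6)(0.23247) = 0.63653.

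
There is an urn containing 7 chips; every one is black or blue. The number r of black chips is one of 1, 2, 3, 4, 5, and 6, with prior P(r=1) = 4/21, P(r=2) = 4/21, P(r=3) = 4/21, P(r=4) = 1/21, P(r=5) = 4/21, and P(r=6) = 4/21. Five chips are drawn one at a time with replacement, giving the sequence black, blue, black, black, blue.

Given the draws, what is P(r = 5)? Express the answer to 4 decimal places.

0.3272

Compute the likelihood of the observed sequence for each case: P(data | r = 1) = (1/7)(6/7)(1/7)(1/7)(6/7) = 0.002142; P(data | r = 2) = (2/7)(5/7)(2/7)(2/7)(5/7) = 0.0119; P(data | r = 3) = (3/7)(4/7)(3/7)(3/7)(4/7) = 0.025704; P(data | r = 4) = (4/7)(3/7)(4/7)(4/7)(3/7) = 0.034271; P(data | r = 5) = (5/7)(2/7)(5/7)(5/7)(2/7) = 0.02975; P(data | r = 6) = (6/7)(1/7)(6/7)(6/7)(1/7) = 0.012852.
Multiplying each by its prior: 4/21 · 0.002142 = 0.00040799, 4/21 · 0.0119 = 0.0022666, 4/21 · 0.025704 = 0.0048959, 1/21 · 0.034271 = 0.001632, 4/21 · 0.02975 = 0.0056666, 4/21 · 0.012852 = 0.002448; summing to 0.017317.
So P(r = 5 | data) = (0.0056666) / (0.017317) = 0.32723.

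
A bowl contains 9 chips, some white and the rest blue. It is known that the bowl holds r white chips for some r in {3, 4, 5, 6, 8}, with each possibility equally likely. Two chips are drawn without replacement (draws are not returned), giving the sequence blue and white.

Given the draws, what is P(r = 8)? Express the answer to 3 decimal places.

0.095

For each hypothesis, P(data | H) works out to: P(data | r = 3) = (6/9)(3/8) = 1/4; P(data | r = 4) = (5/9)(4/8) = 5/18; P(data | r = 5) = (4/9)(5/8) = 5/18; P(data | r = 6) = (3/9)(6/8) = 1/4; P(data | r = 8) = (1/9)(8/8) = 1/9.
Multiplying each by its prior: 1/5 · 1/4 = 1/20, 1/5 · 5/18 = 1/18, 1/5 · 5/18 = 1/18, 1/5 · 1/4 = 1/20, 1/5 · 1/9 = 1/45; these sum to 7/30.
Hence P(r = 8 | data) = (1/45) / (7/30) = 2/21.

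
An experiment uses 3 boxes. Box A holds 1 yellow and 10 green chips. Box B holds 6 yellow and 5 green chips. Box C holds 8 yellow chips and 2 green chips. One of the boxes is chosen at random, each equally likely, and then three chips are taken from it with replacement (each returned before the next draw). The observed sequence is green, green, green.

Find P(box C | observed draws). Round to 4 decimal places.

0.0094

For each hypothesis, P(data | H) works out to: P(data | box A) = (10/11)(10/11)(10/11) = 0.75131; P(data | box B) = (5/11)(5/11)(5/11) = 0.093914; P(data | box C) = (2/10)(2/10)(2/10) = 0.008.
Weighting by the prior gives 1/3 · 0.75131 = 0.25044, 1/3 · 0.093914 = 0.031305, 1/3 · 0.008 = 0.0026667; summing to 0.28441.
By Bayes' rule, P(box C | data) = (0.0026667) / (0.28441) = 0.0093761.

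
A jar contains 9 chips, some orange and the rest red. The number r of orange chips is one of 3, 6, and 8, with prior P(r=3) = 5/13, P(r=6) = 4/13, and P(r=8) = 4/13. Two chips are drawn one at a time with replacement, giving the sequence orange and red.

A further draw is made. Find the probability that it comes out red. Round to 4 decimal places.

0.4513

Under each hypothesis, the probability of the observed sequence is: P(data | r = 3) = (3/9)(6/9) = 0.22222; P(data | r = 6) = (6/9)(3/9) = 0.22222; P(data | r = 8) = (8/9)(1/9) = 0.098765.
Multiplying each by its prior: 5/13 · 0.22222 = 0.08547, 4/13 · 0.22222 = 0.068376, 4/13 · 0.098765 = 0.030389; with total 0.18424.
The posterior is then P(r = 3 | data) = 0.46392, P(r = 6 | data) = 0.37113, P(r = 8 | data) = 0.16495.
The predictive probability is P(red next | data) = (2/3)(0.46392) + (1/3)(0.37113) + (1/9)(0.16495) = 0.45132.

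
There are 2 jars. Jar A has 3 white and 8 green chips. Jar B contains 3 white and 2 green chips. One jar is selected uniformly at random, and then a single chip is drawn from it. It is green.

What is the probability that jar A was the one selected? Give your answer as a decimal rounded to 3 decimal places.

0.645

Compute the likelihood of this draw for each case: P(data | jar A) = (8/11) = 8/11; P(data | jar B) = (2/5) = 2/5.
Multiplying each by its prior: 1/2 · 8/11 = 4/11, 1/2 · 2/5 = 1/5; summing to 31/55.
Hence P(jar A | data) = (4/11) / (31/55) = 20/31.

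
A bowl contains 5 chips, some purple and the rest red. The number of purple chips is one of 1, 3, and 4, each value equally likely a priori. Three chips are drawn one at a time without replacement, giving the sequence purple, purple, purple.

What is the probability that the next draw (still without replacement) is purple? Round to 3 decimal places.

Under each hypothesis, the probability of the observed sequence is: P(data | r = 1) = (1/5)(0/4) = 0; P(data | r = 3) = (3/5)(2/4)(1/3) = 1/10; P(data | r = 4) = (4/5)(3/4)(2/3) = 2/5.
Weighting by the prior gives 1/3 · 0 = 0, 1/3 · 1/10 = 1/30, 1/3 · 2/5 = 2/15; summing to 1/6.
The posterior is then P(r = 1 | data) = 0, P(r = 3 | data) = 1/5, P(r = 4 | data) = 4/5.
The predictive probability is P(purple next | data) = (0)(1/5) + (1/2)(4/5) = 2/5.

0.400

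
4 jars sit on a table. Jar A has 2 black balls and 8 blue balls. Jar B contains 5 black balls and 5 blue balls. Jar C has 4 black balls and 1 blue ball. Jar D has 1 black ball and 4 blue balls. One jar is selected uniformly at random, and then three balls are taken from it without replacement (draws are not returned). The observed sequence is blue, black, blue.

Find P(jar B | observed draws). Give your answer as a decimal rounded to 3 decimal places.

0.281

Under each hypothesis, the probability of the observed sequence is: P(data | jar A) = (8/10)(2/9)(7/8) = 7/45; P(data | jar B) = (5/10)(5/9)(4/8) = 5/36; P(data | jar C) = (1/5)(4/4)(0/3) = 0; P(data | jar D) = (4/5)(1/4)(3/3) = 1/5.
Multiplying each by its prior: 1/4 · 7/45 = 7/180, 1/4 · 5/36 = 5/144, 1/4 · 0 = 0, 1/4 · 1/5 = 1/20; with total 89/720.
Therefore the posterior P(jar B | data) = (5/144) / (89/720) = 25/89.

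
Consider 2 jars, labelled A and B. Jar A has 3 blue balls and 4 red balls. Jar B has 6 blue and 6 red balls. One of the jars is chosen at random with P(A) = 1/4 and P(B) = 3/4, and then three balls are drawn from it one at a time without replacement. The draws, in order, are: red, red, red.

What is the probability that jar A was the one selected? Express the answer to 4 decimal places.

0.2953

Under each hypothesis, the probability of the observed sequence is: P(data | jar A) = (4/7)(3/6)(2/5) = 0.11429; P(data | jar B) = (6/12)(5/11)(4/10) = 0.090909.
Weighting by the prior gives 1/4 · 0.11429 = 0.028571, 3/4 · 0.090909 = 0.068182; with total 0.096753.
Hence P(jar A | data) = (0.028571) / (0.096753) = 0.2953.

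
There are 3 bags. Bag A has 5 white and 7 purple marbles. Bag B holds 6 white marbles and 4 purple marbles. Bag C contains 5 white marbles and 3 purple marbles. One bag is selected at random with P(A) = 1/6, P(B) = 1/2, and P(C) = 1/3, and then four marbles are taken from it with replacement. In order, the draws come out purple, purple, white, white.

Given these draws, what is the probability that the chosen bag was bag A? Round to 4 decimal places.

0.1729

Compute the likelihood of the observed sequence for each case: P(data | bag A) = (7/12)(7/12)(5/12)(5/12) = 0.059076; P(data | bag B) = (4/10)(4/10)(6/10)(6/10) = 0.0576; P(data | bag C) = (3/8)(3/8)(5/8)(5/8) = 0.054932.
Multiplying each by its prior: 1/6 · 0.059076 = 0.009846, 1/2 · 0.0576 = 0.0288, 1/3 · 0.054932 = 0.018311; summing to 0.056957.
By Bayes' rule, P(bag A | data) = (0.009846) / (0.056957) = 0.17287.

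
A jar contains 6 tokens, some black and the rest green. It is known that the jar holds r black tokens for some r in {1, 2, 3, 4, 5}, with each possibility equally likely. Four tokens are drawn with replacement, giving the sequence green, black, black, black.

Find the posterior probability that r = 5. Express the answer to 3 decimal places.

Under each hypothesis, the probability of the observed sequence is: P(data | r = 1) = (5/6)(1/6)(1/6)(1/6) = 0.003858; P(data | r = 2) = (4/6)(2/6)(2/6)(2/6) = 0.024691; P(data | r = 3) = (3/6)(3/6)(3/6)(3/6) = 0.0625; P(data | r = 4) = (2/6)(4/6)(4/6)(4/6) = 0.098765; P(data | r = 5) = (1/6)(5/6)(5/6)(5/6) = 0.096451.
The prior-weighted likelihoods are 1/5 · 0.003858 = 0.0007716, 1/5 · 0.024691 = 0.0049383, 1/5 · 0.0625 = 0.0125, 1/5 · 0.098765 = 0.019753, 1/5 · 0.096451 = 0.01929; these sum to 0.057253.
Therefore the posterior P(r = 5 | data) = (0.01929) / (0.057253) = 0.33693.

0.337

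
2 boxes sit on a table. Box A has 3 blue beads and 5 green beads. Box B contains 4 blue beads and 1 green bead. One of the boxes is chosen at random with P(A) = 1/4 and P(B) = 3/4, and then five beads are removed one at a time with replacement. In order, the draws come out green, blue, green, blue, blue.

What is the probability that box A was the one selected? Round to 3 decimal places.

0.251

The likelihood of the observed sequence under each hypothesis: P(data | box A) = (5/8)(3/8)(5/8)(3/8)(3/8) = 0.020599; P(data | box B) = (1/5)(4/5)(1/5)(4/5)(4/5) = 0.02048.
Weighting by the prior gives 1/4 · 0.020599 = 0.0051498, 3/4 · 0.02048 = 0.01536; with total 0.02051.
Therefore the posterior P(box A | data) = (0.0051498) / (0.02051) = 0.25109.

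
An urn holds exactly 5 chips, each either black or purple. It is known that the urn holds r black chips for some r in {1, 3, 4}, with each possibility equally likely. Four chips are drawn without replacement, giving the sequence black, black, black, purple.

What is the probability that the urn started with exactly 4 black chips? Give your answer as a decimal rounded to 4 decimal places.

The likelihood of the observed sequence under each hypothesis: P(data | r = 1) = (1/5)(0/4) = 0; P(data | r = 3) = (3/5)(2/4)(1/3)(2/2) = 1/10; P(data | r = 4) = (4/5)(3/4)(2/3)(1/2) = 1/5.
Multiplying each by its prior: 1/3 · 0 = 0, 1/3 · 1/10 = 1/30, 1/3 · 1/5 = 1/15; summing to 1/10.
By Bayes' rule, P(r = 4 | data) = (1/15) / (1/10) = 2/3.

0.6667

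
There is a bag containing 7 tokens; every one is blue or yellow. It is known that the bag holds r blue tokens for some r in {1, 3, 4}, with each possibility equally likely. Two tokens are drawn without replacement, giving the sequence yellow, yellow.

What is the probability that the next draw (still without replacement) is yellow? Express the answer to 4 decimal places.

0.6250

For each hypothesis, P(data | H) works out to: P(data | r = 1) = (6/7)(5/6) = 5/7; P(data | r = 3) = (4/7)(3/6) = 2/7; P(data | r = 4) = (3/7)(2/6) = 1/7.
Weighting by the prior gives 1/3 · 5/7 = 5/21, 1/3 · 2/7 = 2/21, 1/3 · 1/7 = 1/21; summing to 8/21.
Dividing through by the total gives posterior P(r = 1 | data) = 5/8, P(r = 3 | data) = 1/4, P(r = 4 | data) = 1/8.
Averaging over the posterior, P(yellow next | data) = (4/5)(5/8) + (2/5)(1/4) + (1/5)(1/8) = 5/8.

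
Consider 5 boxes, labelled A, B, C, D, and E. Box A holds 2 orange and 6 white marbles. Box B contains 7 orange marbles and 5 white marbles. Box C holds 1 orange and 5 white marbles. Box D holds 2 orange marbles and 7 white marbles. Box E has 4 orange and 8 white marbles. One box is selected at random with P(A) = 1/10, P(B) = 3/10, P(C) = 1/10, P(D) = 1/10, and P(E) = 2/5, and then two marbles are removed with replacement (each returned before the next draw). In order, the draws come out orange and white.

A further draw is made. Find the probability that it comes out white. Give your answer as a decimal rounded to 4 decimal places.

The likelihood of the observed sequence under each hypothesis: P(data | box A) = (2/8)(6/8) = 0.1875; P(data | box B) = (7/12)(5/12) = 0.24306; P(data | box C) = (1/6)(5/6) = 0.13889; P(data | box D) = (2/9)(7/9) = 0.17284; P(data | box E) = (4/12)(8/12) = 0.22222.
The prior-weighted likelihoods are 1/10 · 0.1875 = 0.01875, 3/10 · 0.24306 = 0.072917, 1/10 · 0.13889 = 0.013889, 1/10 · 0.17284 = 0.017284, 2/5 · 0.22222 = 0.088889; with total 0.21173.
Dividing through by the total gives posterior P(box A | data) = 0.088557, P(box B | data) = 0.34439, P(box C | data) = 0.065598, P(box D | data) = 0.081633, P(box E | data) = 0.41983.
The predictive probability is P(white next | data) = (3/4)(0.088557) + (5/12)(0.34439) + (5/6)(0.065598) + (7/9)(0.081633) + (2/3)(0.41983) = 0.60795.

0.6080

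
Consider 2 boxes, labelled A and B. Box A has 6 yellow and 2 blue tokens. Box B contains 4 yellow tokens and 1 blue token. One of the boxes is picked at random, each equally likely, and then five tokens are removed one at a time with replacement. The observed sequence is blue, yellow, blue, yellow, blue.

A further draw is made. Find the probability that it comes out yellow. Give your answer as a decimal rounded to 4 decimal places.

0.7684

For each hypothesis, P(data | H) works out to: P(data | box A) = (2/8)(6/8)(2/8)(6/8)(2/8) = 0.0087891; P(data | box B) = (1/5)(4/5)(1/5)(4/5)(1/5) = 0.00512.
Weighting by the prior gives 1/2 · 0.0087891 = 0.0043945, 1/2 · 0.00512 = 0.00256; with total 0.0069545.
Normalising, the posterior is P(box A | data) = 0.63189, P(box B | data) = 0.36811.
Averaging over the posterior, P(yellow next | data) = (3/4)(0.63189) + (4/5)(0.36811) = 0.76841.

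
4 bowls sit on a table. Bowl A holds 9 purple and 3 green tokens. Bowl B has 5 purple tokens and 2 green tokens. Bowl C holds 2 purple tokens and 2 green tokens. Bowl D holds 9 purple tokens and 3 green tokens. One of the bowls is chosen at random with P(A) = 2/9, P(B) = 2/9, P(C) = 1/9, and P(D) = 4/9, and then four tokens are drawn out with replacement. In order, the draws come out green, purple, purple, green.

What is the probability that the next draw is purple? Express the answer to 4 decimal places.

Compute the likelihood of the observed sequence for each case: P(data | bowl A) = (3/12)(9/12)(9/12)(3/12) = 0.035156; P(data | bowl B) = (2/7)(5/7)(5/7)(2/7) = 0.041649; P(data | bowl C) = (2/4)(2/4)(2/4)(2/4) = 0.0625; P(data | bowl D) = (3/12)(9/12)(9/12)(3/12) = 0.035156.
The prior-weighted likelihoods are 2/9 · 0.035156 = 0.0078125, 2/9 · 0.041649 = 0.0092554, 1/9 · 0.0625 = 0.0069444, 4/9 · 0.035156 = 0.015625; these sum to 0.039637.
Normalising, the posterior is P(bowl A | data) = 0.1971, P(bowl B | data) = 0.2335, P(bowl C | data) = 0.1752, P(bowl D | data) = 0.3942.
The predictive probability is P(purple next | data) = (3/4)(0.1971) + (5/7)(0.2335) + (1/2)(0.1752) + (3/4)(0.3942) = 0.69786.

0.6979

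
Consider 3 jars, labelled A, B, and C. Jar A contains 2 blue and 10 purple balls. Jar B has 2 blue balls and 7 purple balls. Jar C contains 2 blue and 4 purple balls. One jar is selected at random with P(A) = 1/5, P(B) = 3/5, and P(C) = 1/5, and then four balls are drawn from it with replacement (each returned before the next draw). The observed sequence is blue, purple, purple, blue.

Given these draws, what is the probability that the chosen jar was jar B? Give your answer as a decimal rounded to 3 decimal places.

Under each hypothesis, the probability of the observed sequence is: P(data | jar A) = (2/12)(10/12)(10/12)(2/12) = 0.01929; P(data | jar B) = (2/9)(7/9)(7/9)(2/9) = 0.029873; P(data | jar C) = (2/6)(4/6)(4/6)(2/6) = 0.049383.
Weighting by the prior gives 1/5 · 0.01929 = 0.003858, 3/5 · 0.029873 = 0.017924, 1/5 · 0.049383 = 0.0098765; with total 0.031659.
By Bayes' rule, P(jar B | data) = (0.017924) / (0.031659) = 0.56617.

0.566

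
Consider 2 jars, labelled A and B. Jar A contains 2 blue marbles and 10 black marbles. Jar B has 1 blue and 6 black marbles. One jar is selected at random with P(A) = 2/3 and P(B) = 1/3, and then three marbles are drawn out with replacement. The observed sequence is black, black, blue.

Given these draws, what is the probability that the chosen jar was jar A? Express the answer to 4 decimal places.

0.6880

For each hypothesis, P(data | H) works out to: P(data | jar A) = (10/12)(10/12)(2/12) = 0.11574; P(data | jar B) = (6/7)(6/7)(1/7) = 0.10496.
Weighting by the prior gives 2/3 · 0.11574 = 0.07716, 1/3 · 0.10496 = 0.034985; these sum to 0.11215.
By Bayes' rule, P(jar A | data) = (0.07716) / (0.11215) = 0.68804.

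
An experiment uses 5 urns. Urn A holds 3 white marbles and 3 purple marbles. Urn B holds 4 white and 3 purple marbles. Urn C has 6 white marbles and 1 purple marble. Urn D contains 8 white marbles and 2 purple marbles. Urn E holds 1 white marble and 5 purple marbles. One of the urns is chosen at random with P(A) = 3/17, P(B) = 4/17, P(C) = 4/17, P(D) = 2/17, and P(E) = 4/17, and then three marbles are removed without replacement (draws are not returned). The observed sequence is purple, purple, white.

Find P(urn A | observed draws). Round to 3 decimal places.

0.278

Compute the likelihood of the observed sequence for each case: P(data | urn A) = (3/6)(2/5)(3/4) = 0.15; P(data | urn B) = (3/7)(2/6)(4/5) = 0.11429; P(data | urn C) = (1/7)(0/6) = 0; P(data | urn D) = (2/10)(1/9)(8/8) = 0.022222; P(data | urn E) = (5/6)(4/5)(1/4) = 0.16667.
Weighting by the prior gives 3/17 · 0.15 = 0.026471, 4/17 · 0.11429 = 0.026891, 4/17 · 0 = 0, 2/17 · 0.022222 = 0.0026144, 4/17 · 0.16667 = 0.039216; these sum to 0.095191.
By Bayes' rule, P(urn A | data) = (0.026471) / (0.095191) = 0.27808.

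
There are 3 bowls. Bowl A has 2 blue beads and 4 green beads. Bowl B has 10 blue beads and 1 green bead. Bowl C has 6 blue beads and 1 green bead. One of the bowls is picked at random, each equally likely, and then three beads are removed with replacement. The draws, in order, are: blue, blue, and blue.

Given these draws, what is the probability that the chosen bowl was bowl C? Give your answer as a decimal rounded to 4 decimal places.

Compute the likelihood of the observed sequence for each case: P(data | bowl A) = (2/6)(2/6)(2/6) = 0.037037; P(data | bowl B) = (10/11)(10/11)(10/11) = 0.75131; P(data | bowl C) = (6/7)(6/7)(6/7) = 0.62974.
The prior-weighted likelihoods are 1/3 · 0.037037 = 0.012346, 1/3 · 0.75131 = 0.25044, 1/3 · 0.62974 = 0.20991; these sum to 0.4727.
Hence P(bowl C | data) = (0.20991) / (0.4727) = 0.44407.

0.4441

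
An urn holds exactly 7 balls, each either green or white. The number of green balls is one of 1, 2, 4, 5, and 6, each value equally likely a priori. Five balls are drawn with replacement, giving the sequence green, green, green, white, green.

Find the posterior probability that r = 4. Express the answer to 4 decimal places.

0.2259

The likelihood of the observed sequence under each hypothesis: P(data | r = 1) = (1/7)(1/7)(1/7)(6/7)(1/7) = 0.00035699; P(data | r = 2) = (2/7)(2/7)(2/7)(5/7)(2/7) = 0.0047599; P(data | r = 4) = (4/7)(4/7)(4/7)(3/7)(4/7) = 0.045695; P(data | r = 5) = (5/7)(5/7)(5/7)(2/7)(5/7) = 0.074374; P(data | r = 6) = (6/7)(6/7)(6/7)(1/7)(6/7) = 0.077111.
Weighting by the prior gives 1/5 · 0.00035699 = 7.1399e-05, 1/5 · 0.0047599 = 0.00095198, 1/5 · 0.045695 = 0.009139, 1/5 · 0.074374 = 0.014875, 1/5 · 0.077111 = 0.015422; summing to 0.040459.
Therefore the posterior P(r = 4 | data) = (0.009139) / (0.040459) = 0.22588.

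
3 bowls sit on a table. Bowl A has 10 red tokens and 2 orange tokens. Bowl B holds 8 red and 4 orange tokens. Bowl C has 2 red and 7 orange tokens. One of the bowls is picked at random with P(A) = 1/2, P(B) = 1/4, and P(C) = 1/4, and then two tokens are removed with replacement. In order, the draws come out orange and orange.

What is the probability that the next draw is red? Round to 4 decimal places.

0.3302

For each hypothesis, P(data | H) works out to: P(data | bowl A) = (2/12)(2/12) = 1/36; P(data | bowl B) = (4/12)(4/12) = 1/9; P(data | bowl C) = (7/9)(7/9) = 49/81.
Multiplying each by its prior: 1/2 · 1/36 = 1/72, 1/4 · 1/9 = 1/36, 1/4 · 49/81 = 49/324; these sum to 125/648.
The posterior is then P(bowl A | data) = 0.072, P(bowl B | data) = 0.144, P(bowl C | data) = 0.784.
So P(red next | data) = Σ P(red next | H) P(H | data) = (5/6)(0.072) + (2/3)(0.144) + (2/9)(0.784) = 0.33022.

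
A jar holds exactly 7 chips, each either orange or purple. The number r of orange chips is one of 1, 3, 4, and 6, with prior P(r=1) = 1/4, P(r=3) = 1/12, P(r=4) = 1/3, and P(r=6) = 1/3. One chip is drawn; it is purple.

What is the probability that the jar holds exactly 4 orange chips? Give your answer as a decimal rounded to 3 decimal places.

0.316

Under each hypothesis, the probability of this draw is: P(data | r = 1) = (6/7) = 6/7; P(data | r = 3) = (4/7) = 4/7; P(data | r = 4) = (3/7) = 3/7; P(data | r = 6) = (1/7) = 1/7.
Multiplying each by its prior: 1/4 · 6/7 = 3/14, 1/12 · 4/7 = 1/21, 1/3 · 3/7 = 1/7, 1/3 · 1/7 = 1/21; summing to 19/42.
Hence P(r = 4 | data) = (1/7) / (19/42) = 6/19.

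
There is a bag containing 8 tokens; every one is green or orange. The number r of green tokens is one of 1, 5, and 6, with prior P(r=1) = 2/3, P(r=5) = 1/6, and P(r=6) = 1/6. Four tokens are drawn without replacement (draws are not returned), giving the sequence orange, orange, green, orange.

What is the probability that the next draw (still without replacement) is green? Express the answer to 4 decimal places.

The likelihood of the observed sequence under each hypothesis: P(data | r = 1) = (7/8)(6/7)(1/6)(5/5) = 1/8; P(data | r = 5) = (3/8)(2/7)(5/6)(1/5) = 1/56; P(data | r = 6) = (2/8)(1/7)(6/6)(0/5) = 0.
Multiplying each by its prior: 2/3 · 1/8 = 1/12, 1/6 · 1/56 = 1/336, 1/6 · 0 = 0; summing to 29/336.
The posterior is then P(r = 1 | data) = 28/29, P(r = 5 | data) = 1/29, P(r = 6 | data) = 0.
So P(green next | data) = Σ P(green next | H) P(H | data) = (0)(28/29) + (1)(1/29) = 1/29.

0.0345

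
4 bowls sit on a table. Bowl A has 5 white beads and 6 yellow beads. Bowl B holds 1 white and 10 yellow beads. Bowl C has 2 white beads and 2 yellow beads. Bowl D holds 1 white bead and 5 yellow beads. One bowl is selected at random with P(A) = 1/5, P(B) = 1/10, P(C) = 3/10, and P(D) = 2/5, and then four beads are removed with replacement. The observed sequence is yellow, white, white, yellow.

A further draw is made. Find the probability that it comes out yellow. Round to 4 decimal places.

0.5865

The likelihood of the observed sequence under each hypothesis: P(data | bowl A) = (6/11)(5/11)(5/11)(6/11) = 0.061471; P(data | bowl B) = (10/11)(1/11)(1/11)(10/11) = 0.0068301; P(data | bowl C) = (2/4)(2/4)(2/4)(2/4) = 0.0625; P(data | bowl D) = (5/6)(1/6)(1/6)(5/6) = 0.01929.
Multiplying each by its prior: 1/5 · 0.061471 = 0.012294, 1/10 · 0.0068301 = 0.00068301, 3/10 · 0.0625 = 0.01875, 2/5 · 0.01929 = 0.007716; these sum to 0.039443.
The posterior is then P(bowl A | data) = 0.31169, P(bowl B | data) = 0.017316, P(bowl C | data) = 0.47537, P(bowl D | data) = 0.19562.
So P(yellow next | data) = Σ P(yellow next | H) P(H | data) = (6/11)(0.31169) + (10/11)(0.017316) + (1/2)(0.47537) + (5/6)(0.19562) = 0.58646.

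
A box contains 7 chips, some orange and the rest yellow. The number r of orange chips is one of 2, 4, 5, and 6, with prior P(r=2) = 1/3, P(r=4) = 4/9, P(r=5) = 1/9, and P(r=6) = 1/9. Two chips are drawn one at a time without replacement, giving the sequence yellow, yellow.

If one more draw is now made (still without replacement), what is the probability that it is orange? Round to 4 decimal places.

0.5256

Under each hypothesis, the probability of the observed sequence is: P(data | r = 2) = (5/7)(4/6) = 10/21; P(data | r = 4) = (3/7)(2/6) = 1/7; P(data | r = 5) = (2/7)(1/6) = 1/21; P(data | r = 6) = (1/7)(0/6) = 0.
Multiplying each by its prior: 1/3 · 10/21 = 10/63, 4/9 · 1/7 = 4/63, 1/9 · 1/21 = 1/189, 1/9 · 0 = 0; these sum to 43/189.
Normalising, the posterior is P(r = 2 | data) = 30/43, P(r = 4 | data) = 12/43, P(r = 5 | data) = 1/43, P(r = 6 | data) = 0.
The predictive probability is P(orange next | data) = (2/5)(30/43) + (4/5)(12/43) + (1)(1/43) = 113/215.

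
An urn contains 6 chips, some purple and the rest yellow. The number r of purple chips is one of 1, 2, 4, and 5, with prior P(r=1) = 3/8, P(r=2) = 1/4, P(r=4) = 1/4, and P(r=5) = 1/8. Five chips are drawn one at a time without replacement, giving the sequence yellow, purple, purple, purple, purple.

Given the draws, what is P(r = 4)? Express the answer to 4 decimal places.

For each hypothesis, P(data | H) works out to: P(data | r = 1) = (5/6)(1/5)(0/4) = 0; P(data | r = 2) = (4/6)(2/5)(1/4)(0/3) = 0; P(data | r = 4) = (2/6)(4/5)(3/4)(2/3)(1/2) = 1/15; P(data | r = 5) = (1/6)(5/5)(4/4)(3/3)(2/2) = 1/6.
Multiplying each by its prior: 3/8 · 0 = 0, 1/4 · 0 = 0, 1/4 · 1/15 = 1/60, 1/8 · 1/6 = 1/48; summing to 3/80.
By Bayes' rule, P(r = 4 | data) = (1/60) / (3/80) = 4/9.

0.4444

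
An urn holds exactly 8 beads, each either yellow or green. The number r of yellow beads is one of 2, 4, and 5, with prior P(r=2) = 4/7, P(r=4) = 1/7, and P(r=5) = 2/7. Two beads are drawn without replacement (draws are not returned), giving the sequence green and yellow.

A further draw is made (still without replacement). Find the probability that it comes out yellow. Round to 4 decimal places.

Compute the likelihood of the observed sequence for each case: P(data | r = 2) = (6/8)(2/7) = 3/14; P(data | r = 4) = (4/8)(4/7) = 2/7; P(data | r = 5) = (3/8)(5/7) = 15/56.
Multiplying each by its prior: 4/7 · 3/14 = 6/49, 1/7 · 2/7 = 2/49, 2/7 · 15/56 = 15/196; summing to 47/196.
Normalising, the posterior is P(r = 2 | data) = 24/47, P(r = 4 | data) = 8/47, P(r = 5 | data) = 15/47.
So P(yellow next | data) = Σ P(yellow next | H) P(H | data) = (1/6)(24/47) + (1/2)(8/47) + (2/3)(15/47) = 18/47.

0.3830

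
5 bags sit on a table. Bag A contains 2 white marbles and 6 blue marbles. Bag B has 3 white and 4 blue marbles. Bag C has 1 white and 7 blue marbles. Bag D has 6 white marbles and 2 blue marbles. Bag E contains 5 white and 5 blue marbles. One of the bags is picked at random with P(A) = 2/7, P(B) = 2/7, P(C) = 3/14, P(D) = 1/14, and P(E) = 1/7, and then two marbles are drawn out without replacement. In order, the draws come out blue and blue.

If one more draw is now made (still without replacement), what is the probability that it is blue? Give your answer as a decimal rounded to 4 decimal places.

0.6528

Under each hypothesis, the probability of the observed sequence is: P(data | bag A) = (6/8)(5/7) = 15/28; P(data | bag B) = (4/7)(3/6) = 2/7; P(data | bag C) = (7/8)(6/7) = 3/4; P(data | bag D) = (2/8)(1/7) = 1/28; P(data | bag E) = (5/10)(4/9) = 2/9.
Weighting by the prior gives 2/7 · 15/28 = 15/98, 2/7 · 2/7 = 4/49, 3/14 · 3/4 = 9/56, 1/14 · 1/28 = 1/392, 1/7 · 2/9 = 2/63; with total 379/882.
The posterior is then P(bag A | data) = 0.3562, P(bag B | data) = 0.18997, P(bag C | data) = 0.37401, P(bag D | data) = 0.0059367, P(bag E | data) = 0.073879.
So P(blue next | data) = Σ P(blue next | H) P(H | data) = (2/3)(0.3562) + (2/5)(0.18997) + (5/6)(0.37401) + (0)(0.0059367) + (3/8)(0.073879) = 0.65284.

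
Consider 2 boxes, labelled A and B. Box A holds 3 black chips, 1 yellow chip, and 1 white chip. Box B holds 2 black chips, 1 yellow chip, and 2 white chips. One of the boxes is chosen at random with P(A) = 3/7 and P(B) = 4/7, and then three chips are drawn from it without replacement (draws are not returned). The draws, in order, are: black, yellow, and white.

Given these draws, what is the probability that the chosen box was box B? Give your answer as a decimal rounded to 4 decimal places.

Under each hypothesis, the probability of the observed sequence is: P(data | box A) = (3/5)(1/4)(1/3) = 1/20; P(data | box B) = (2/5)(1/4)(2/3) = 1/15.
Weighting by the prior gives 3/7 · 1/20 = 3/140, 4/7 · 1/15 = 4/105; with total 5/84.
Hence P(box B | data) = (4/105) / (5/84) = 16/25.

0.6400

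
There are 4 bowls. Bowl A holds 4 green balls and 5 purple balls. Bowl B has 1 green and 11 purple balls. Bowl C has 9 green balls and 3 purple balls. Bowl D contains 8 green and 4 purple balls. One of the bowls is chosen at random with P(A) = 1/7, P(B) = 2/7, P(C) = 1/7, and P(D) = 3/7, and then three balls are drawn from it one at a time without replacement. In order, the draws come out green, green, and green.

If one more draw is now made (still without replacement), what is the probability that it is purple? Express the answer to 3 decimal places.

The likelihood of the observed sequence under each hypothesis: P(data | bowl A) = (4/9)(3/8)(2/7) = 0.047619; P(data | bowl B) = (1/12)(0/11) = 0; P(data | bowl C) = (9/12)(8/11)(7/10) = 0.38182; P(data | bowl D) = (8/12)(7/11)(6/10) = 0.25455.
Weighting by the prior gives 1/7 · 0.047619 = 0.0068027, 2/7 · 0 = 0, 1/7 · 0.38182 = 0.054545, 3/7 · 0.25455 = 0.10909; with total 0.17044.
Dividing through by the total gives posterior P(bowl A | data) = 0.039913, P(bowl B | data) = 0, P(bowl C | data) = 0.32003, P(bowl D | data) = 0.64006.
The predictive probability is P(purple next | data) = (5/6)(0.039913) + (1/3)(0.32003) + (4/9)(0.64006) = 0.42441.

0.424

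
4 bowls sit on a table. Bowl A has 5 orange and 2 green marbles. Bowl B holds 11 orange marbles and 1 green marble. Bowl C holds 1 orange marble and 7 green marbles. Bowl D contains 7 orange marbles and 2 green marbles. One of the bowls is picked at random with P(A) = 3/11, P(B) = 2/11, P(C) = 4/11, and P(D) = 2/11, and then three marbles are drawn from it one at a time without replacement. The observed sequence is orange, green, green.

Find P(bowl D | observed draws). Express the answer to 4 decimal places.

0.0795

Under each hypothesis, the probability of the observed sequence is: P(data | bowl A) = (5/7)(2/6)(1/5) = 1/21; P(data | bowl B) = (11/12)(1/11)(0/10) = 0; P(data | bowl C) = (1/8)(7/7)(6/6) = 1/8; P(data | bowl D) = (7/9)(2/8)(1/7) = 1/36.
Multiplying each by its prior: 3/11 · 1/21 = 1/77, 2/11 · 0 = 0, 4/11 · 1/8 = 1/22, 2/11 · 1/36 = 1/198; these sum to 4/63.
Therefore the posterior P(bowl D | data) = (1/198) / (4/63) = 7/88.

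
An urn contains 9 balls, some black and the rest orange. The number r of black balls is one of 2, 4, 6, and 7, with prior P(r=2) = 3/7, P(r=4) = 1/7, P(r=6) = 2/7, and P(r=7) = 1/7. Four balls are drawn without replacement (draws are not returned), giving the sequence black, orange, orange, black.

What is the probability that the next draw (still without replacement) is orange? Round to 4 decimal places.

0.5000

The likelihood of the observed sequence under each hypothesis: P(data | r = 2) = (2/9)(7/8)(6/7)(1/6) = 1/36; P(data | r = 4) = (4/9)(5/8)(4/7)(3/6) = 5/63; P(data | r = 6) = (6/9)(3/8)(2/7)(5/6) = 5/84; P(data | r = 7) = (7/9)(2/8)(1/7)(6/6) = 1/36.
Weighting by the prior gives 3/7 · 1/36 = 1/84, 1/7 · 5/63 = 5/441, 2/7 · 5/84 = 5/294, 1/7 · 1/36 = 1/252; summing to 13/294.
The posterior is then P(r = 2 | data) = 7/26, P(r = 4 | data) = 10/39, P(r = 6 | data) = 5/13, P(r = 7 | data) = 7/78.
The predictive probability is P(orange next | data) = (1)(7/26) + (3/5)(10/39) + (1/5)(5/13) + (0)(7/78) = 1/2.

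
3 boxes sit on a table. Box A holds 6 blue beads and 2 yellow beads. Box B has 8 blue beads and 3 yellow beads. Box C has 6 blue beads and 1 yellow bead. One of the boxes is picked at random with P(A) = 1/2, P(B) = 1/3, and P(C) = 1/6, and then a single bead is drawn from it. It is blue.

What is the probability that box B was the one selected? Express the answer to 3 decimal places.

Under each hypothesis, the probability of this draw is: P(data | box A) = (6/8) = 0.75; P(data | box B) = (8/11) = 0.72727; P(data | box C) = (6/7) = 0.85714.
Weighting by the prior gives 1/2 · 0.75 = 0.375, 1/3 · 0.72727 = 0.24242, 1/6 · 0.85714 = 0.14286; with total 0.76028.
Therefore the posterior P(box B | data) = (0.24242) / (0.76028) = 0.31886.

0.319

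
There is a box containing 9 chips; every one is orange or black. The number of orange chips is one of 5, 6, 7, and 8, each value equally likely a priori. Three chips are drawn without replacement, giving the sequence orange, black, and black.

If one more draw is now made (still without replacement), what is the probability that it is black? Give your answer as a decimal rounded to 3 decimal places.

0.236

For each hypothesis, P(data | H) works out to: P(data | r = 5) = (5/9)(4/8)(3/7) = 0.11905; P(data | r = 6) = (6/9)(3/8)(2/7) = 0.071429; P(data | r = 7) = (7/9)(2/8)(1/7) = 0.027778; P(data | r = 8) = (8/9)(1/8)(0/7) = 0.
Weighting by the prior gives 1/4 · 0.11905 = 0.029762, 1/4 · 0.071429 = 0.017857, 1/4 · 0.027778 = 0.0069444, 1/4 · 0 = 0; these sum to 0.054563.
The posterior is then P(r = 5 | data) = 0.54545, P(r = 6 | data) = 0.32727, P(r = 7 | data) = 0.12727, P(r = 8 | data) = 0.
The predictive probability is P(black next | data) = (1/3)(0.54545) + (1/6)(0.32727) + (0)(0.12727) = 0.23636.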